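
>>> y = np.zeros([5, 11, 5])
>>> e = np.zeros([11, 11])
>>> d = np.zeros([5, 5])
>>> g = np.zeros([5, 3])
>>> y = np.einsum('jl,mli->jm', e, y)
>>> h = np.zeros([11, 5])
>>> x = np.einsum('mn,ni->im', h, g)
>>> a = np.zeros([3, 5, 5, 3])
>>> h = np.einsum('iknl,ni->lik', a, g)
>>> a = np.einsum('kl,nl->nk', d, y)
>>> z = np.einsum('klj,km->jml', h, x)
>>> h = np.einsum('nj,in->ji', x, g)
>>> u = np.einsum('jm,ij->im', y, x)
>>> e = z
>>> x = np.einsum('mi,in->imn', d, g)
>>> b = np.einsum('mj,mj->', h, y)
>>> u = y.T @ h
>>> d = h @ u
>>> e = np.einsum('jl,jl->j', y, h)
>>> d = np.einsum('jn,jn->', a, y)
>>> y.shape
(11, 5)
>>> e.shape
(11,)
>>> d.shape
()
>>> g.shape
(5, 3)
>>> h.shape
(11, 5)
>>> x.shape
(5, 5, 3)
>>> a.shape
(11, 5)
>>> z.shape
(5, 11, 3)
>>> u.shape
(5, 5)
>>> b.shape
()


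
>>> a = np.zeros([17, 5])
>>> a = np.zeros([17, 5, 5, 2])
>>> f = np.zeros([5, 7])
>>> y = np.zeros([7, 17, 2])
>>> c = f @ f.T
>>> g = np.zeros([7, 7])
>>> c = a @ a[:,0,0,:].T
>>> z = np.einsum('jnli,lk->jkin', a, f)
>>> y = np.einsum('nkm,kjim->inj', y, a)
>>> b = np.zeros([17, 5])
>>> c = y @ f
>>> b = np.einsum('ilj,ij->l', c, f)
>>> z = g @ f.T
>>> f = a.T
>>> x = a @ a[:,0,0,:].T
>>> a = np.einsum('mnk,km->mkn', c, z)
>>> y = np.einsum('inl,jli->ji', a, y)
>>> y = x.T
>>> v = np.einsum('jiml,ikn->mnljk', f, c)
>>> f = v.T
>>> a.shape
(5, 7, 7)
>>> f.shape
(7, 2, 17, 7, 5)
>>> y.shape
(17, 5, 5, 17)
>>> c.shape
(5, 7, 7)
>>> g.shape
(7, 7)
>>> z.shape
(7, 5)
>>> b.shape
(7,)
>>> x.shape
(17, 5, 5, 17)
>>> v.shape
(5, 7, 17, 2, 7)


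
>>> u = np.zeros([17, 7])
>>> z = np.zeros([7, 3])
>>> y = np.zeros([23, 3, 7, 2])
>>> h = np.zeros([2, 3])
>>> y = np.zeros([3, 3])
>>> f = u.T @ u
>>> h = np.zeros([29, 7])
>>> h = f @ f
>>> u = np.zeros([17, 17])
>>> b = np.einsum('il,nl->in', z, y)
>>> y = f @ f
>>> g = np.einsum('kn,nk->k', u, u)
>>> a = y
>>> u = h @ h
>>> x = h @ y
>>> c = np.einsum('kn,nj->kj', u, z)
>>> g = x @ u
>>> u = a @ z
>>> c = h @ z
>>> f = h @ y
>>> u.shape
(7, 3)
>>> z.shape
(7, 3)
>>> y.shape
(7, 7)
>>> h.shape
(7, 7)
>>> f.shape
(7, 7)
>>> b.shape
(7, 3)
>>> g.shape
(7, 7)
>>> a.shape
(7, 7)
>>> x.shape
(7, 7)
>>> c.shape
(7, 3)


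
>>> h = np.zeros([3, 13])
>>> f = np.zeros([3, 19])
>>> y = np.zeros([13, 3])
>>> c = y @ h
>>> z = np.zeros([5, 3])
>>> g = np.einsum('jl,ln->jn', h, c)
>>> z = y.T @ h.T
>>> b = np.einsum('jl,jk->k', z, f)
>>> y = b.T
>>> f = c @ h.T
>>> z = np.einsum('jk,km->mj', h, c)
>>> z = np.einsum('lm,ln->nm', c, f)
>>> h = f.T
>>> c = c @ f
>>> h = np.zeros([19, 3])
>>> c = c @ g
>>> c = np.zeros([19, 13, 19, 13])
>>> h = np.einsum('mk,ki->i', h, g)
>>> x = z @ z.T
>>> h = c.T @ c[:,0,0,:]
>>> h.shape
(13, 19, 13, 13)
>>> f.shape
(13, 3)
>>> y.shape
(19,)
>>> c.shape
(19, 13, 19, 13)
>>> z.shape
(3, 13)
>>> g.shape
(3, 13)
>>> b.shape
(19,)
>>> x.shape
(3, 3)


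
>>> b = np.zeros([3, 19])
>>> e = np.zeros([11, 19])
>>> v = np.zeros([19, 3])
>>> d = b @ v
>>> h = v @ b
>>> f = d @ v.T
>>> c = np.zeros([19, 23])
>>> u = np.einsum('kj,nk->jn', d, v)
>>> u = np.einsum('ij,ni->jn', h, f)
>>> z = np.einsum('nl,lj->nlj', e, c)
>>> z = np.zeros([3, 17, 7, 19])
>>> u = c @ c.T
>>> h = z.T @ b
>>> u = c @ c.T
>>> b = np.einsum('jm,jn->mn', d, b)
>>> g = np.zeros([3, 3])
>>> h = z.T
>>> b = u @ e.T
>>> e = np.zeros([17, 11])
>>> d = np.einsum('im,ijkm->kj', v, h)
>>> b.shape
(19, 11)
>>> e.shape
(17, 11)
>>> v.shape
(19, 3)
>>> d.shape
(17, 7)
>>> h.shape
(19, 7, 17, 3)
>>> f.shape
(3, 19)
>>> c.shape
(19, 23)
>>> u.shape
(19, 19)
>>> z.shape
(3, 17, 7, 19)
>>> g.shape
(3, 3)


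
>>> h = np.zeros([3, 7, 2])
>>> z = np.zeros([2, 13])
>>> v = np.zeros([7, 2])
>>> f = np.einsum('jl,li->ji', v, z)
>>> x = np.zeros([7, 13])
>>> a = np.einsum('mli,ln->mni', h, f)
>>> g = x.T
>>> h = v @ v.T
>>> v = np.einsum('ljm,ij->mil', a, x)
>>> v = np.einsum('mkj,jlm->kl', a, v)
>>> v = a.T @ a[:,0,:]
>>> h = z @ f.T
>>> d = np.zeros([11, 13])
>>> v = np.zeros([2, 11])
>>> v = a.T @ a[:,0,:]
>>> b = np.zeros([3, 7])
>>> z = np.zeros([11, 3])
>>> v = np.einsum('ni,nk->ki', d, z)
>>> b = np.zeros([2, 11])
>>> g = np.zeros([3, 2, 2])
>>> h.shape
(2, 7)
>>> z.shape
(11, 3)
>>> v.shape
(3, 13)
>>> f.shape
(7, 13)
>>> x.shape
(7, 13)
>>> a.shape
(3, 13, 2)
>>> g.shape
(3, 2, 2)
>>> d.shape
(11, 13)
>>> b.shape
(2, 11)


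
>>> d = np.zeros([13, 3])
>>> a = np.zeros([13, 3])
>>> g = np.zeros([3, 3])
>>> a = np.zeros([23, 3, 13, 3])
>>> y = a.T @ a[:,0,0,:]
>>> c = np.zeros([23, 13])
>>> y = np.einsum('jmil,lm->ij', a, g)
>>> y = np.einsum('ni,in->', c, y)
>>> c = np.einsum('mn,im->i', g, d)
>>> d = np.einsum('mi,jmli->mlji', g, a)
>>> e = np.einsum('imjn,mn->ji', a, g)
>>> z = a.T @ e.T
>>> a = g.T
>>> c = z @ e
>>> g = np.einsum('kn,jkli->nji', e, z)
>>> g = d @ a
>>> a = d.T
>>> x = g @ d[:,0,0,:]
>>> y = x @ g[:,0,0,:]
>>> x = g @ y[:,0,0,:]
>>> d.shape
(3, 13, 23, 3)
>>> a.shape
(3, 23, 13, 3)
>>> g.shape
(3, 13, 23, 3)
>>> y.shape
(3, 13, 23, 3)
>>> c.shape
(3, 13, 3, 23)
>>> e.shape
(13, 23)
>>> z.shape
(3, 13, 3, 13)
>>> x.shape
(3, 13, 23, 3)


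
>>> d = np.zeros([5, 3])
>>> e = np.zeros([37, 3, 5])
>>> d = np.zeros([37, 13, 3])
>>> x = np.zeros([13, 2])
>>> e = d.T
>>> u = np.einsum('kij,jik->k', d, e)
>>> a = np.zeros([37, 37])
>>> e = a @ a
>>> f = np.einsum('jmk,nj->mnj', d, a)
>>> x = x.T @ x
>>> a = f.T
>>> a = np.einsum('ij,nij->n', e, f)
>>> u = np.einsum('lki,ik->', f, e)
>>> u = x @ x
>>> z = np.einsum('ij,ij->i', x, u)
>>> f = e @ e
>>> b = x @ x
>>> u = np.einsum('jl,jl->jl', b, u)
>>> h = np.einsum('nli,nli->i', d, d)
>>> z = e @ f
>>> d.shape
(37, 13, 3)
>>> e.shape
(37, 37)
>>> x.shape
(2, 2)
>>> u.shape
(2, 2)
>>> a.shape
(13,)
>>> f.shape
(37, 37)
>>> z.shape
(37, 37)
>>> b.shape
(2, 2)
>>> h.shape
(3,)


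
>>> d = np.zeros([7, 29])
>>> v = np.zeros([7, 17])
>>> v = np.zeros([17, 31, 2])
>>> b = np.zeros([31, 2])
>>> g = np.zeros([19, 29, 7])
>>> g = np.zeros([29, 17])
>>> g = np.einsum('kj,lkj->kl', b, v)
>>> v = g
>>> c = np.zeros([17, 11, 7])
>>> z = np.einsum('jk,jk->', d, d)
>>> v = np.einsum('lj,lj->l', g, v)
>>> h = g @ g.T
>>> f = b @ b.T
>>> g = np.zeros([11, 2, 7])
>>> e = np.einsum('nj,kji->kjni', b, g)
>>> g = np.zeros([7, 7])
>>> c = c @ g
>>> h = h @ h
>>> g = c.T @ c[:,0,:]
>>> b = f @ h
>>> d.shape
(7, 29)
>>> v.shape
(31,)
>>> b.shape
(31, 31)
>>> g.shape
(7, 11, 7)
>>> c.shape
(17, 11, 7)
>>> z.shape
()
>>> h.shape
(31, 31)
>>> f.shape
(31, 31)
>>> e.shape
(11, 2, 31, 7)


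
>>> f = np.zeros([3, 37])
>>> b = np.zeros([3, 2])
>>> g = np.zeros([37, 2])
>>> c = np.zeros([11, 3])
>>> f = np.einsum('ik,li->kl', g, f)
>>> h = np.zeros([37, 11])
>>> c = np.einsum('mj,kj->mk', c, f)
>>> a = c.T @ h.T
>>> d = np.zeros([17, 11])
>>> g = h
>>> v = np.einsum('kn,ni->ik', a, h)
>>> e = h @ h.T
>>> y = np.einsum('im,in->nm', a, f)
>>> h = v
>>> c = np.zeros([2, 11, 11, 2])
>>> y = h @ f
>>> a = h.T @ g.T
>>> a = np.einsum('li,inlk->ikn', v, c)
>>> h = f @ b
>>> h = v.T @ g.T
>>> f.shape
(2, 3)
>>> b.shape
(3, 2)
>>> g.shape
(37, 11)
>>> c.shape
(2, 11, 11, 2)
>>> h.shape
(2, 37)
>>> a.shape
(2, 2, 11)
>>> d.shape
(17, 11)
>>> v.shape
(11, 2)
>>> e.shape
(37, 37)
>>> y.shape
(11, 3)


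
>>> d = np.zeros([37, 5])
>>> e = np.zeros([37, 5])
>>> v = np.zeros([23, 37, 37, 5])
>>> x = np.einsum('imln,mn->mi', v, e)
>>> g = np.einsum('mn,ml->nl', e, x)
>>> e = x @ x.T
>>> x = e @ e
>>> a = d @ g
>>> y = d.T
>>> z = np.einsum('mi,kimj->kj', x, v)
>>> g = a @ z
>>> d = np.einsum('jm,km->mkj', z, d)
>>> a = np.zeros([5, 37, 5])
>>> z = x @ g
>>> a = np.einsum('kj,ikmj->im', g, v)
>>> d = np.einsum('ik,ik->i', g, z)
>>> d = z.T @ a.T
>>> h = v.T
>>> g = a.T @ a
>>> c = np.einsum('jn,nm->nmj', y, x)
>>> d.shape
(5, 23)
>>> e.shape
(37, 37)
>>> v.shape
(23, 37, 37, 5)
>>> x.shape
(37, 37)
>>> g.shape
(37, 37)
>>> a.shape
(23, 37)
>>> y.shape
(5, 37)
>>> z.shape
(37, 5)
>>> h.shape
(5, 37, 37, 23)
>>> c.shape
(37, 37, 5)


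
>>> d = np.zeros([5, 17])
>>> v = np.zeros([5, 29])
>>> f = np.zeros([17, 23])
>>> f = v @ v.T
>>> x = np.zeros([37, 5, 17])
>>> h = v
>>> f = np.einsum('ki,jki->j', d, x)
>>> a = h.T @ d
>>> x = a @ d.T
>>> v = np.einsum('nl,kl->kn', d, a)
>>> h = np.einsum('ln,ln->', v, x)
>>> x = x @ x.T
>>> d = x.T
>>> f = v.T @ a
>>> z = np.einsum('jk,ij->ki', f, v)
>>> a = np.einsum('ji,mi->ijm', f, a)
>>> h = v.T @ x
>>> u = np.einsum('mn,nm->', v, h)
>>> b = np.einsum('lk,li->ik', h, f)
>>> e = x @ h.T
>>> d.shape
(29, 29)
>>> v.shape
(29, 5)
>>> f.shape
(5, 17)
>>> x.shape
(29, 29)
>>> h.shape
(5, 29)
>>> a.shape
(17, 5, 29)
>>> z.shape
(17, 29)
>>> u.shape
()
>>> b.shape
(17, 29)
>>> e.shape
(29, 5)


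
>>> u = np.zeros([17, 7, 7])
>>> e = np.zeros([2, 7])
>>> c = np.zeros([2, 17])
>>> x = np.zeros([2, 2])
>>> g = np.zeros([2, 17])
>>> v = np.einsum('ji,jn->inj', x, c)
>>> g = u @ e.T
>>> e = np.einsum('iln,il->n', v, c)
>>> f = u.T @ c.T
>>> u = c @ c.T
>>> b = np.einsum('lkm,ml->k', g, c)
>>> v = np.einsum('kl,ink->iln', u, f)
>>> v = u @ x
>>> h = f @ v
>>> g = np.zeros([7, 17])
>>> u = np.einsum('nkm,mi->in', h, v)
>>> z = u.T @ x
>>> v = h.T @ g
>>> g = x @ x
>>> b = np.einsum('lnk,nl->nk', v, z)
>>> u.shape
(2, 7)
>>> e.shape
(2,)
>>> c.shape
(2, 17)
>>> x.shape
(2, 2)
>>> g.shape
(2, 2)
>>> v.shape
(2, 7, 17)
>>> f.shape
(7, 7, 2)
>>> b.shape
(7, 17)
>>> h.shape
(7, 7, 2)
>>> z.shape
(7, 2)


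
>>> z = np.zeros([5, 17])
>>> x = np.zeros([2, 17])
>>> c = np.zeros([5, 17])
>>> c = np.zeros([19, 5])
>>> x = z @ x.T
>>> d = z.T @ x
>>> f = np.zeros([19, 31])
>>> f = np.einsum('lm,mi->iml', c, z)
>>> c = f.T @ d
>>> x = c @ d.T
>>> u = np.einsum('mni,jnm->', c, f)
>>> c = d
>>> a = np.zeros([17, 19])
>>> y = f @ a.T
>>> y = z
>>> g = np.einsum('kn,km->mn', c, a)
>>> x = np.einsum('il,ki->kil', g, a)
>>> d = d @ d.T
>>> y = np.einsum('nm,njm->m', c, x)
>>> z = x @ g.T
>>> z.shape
(17, 19, 19)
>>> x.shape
(17, 19, 2)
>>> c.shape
(17, 2)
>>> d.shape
(17, 17)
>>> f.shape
(17, 5, 19)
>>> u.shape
()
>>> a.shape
(17, 19)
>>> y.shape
(2,)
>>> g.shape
(19, 2)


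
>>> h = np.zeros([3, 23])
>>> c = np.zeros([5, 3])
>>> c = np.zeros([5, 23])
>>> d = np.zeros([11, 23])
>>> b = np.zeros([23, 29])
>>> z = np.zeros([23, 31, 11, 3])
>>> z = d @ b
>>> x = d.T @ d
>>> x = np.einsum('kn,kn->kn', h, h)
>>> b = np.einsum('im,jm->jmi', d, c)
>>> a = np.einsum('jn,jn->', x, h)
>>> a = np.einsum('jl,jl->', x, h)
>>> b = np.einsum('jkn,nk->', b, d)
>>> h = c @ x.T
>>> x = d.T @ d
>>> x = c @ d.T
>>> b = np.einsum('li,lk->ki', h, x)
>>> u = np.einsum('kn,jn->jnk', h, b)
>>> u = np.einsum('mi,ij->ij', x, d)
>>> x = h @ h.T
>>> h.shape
(5, 3)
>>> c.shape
(5, 23)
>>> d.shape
(11, 23)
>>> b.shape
(11, 3)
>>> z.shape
(11, 29)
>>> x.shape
(5, 5)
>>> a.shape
()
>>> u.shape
(11, 23)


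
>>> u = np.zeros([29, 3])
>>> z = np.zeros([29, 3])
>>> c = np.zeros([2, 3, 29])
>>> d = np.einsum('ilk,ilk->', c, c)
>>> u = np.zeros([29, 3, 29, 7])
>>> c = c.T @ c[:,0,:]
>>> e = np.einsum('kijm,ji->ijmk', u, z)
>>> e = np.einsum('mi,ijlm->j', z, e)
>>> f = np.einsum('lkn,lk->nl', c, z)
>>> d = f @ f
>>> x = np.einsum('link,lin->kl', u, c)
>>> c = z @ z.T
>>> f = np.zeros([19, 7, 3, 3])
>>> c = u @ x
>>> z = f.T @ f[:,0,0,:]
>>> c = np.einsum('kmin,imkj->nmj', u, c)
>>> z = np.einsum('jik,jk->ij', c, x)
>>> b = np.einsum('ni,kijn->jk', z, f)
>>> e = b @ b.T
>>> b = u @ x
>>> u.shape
(29, 3, 29, 7)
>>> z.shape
(3, 7)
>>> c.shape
(7, 3, 29)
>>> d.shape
(29, 29)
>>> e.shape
(3, 3)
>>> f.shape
(19, 7, 3, 3)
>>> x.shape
(7, 29)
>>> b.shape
(29, 3, 29, 29)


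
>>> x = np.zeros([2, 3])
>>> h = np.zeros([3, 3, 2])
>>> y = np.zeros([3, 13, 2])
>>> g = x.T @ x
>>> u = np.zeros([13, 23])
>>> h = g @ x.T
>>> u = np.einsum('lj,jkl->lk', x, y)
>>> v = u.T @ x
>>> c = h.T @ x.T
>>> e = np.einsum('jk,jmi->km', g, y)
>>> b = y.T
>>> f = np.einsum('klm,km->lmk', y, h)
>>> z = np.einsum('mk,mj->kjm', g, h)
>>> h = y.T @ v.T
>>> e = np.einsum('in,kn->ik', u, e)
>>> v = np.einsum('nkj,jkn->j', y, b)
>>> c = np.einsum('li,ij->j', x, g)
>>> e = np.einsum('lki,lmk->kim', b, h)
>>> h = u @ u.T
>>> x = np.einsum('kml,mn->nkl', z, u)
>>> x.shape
(13, 3, 3)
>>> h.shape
(2, 2)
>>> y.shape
(3, 13, 2)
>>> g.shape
(3, 3)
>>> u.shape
(2, 13)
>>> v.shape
(2,)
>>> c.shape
(3,)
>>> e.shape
(13, 3, 13)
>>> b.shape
(2, 13, 3)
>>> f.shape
(13, 2, 3)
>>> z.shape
(3, 2, 3)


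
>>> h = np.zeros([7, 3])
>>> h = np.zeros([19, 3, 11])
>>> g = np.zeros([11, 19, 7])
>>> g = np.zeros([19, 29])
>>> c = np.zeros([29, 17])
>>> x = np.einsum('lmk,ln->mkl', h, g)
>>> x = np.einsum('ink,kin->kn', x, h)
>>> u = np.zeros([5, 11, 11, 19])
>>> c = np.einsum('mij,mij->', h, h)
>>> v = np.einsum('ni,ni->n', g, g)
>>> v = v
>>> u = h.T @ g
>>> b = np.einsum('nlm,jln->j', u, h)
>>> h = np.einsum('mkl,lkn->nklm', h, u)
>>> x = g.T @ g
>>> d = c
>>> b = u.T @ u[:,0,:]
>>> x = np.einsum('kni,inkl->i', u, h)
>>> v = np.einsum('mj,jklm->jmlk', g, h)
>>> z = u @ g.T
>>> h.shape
(29, 3, 11, 19)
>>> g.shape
(19, 29)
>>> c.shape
()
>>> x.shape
(29,)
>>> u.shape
(11, 3, 29)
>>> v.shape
(29, 19, 11, 3)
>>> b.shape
(29, 3, 29)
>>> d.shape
()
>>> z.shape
(11, 3, 19)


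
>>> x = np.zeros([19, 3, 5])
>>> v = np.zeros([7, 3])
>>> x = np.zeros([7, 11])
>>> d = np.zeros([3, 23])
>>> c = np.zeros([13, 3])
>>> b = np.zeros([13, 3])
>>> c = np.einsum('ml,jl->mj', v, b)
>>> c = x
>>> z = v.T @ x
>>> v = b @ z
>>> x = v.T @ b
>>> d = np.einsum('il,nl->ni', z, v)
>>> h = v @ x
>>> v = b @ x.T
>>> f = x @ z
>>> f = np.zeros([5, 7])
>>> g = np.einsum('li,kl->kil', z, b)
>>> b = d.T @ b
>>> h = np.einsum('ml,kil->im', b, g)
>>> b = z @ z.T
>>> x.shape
(11, 3)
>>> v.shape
(13, 11)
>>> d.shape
(13, 3)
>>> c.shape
(7, 11)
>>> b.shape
(3, 3)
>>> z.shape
(3, 11)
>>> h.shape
(11, 3)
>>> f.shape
(5, 7)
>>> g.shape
(13, 11, 3)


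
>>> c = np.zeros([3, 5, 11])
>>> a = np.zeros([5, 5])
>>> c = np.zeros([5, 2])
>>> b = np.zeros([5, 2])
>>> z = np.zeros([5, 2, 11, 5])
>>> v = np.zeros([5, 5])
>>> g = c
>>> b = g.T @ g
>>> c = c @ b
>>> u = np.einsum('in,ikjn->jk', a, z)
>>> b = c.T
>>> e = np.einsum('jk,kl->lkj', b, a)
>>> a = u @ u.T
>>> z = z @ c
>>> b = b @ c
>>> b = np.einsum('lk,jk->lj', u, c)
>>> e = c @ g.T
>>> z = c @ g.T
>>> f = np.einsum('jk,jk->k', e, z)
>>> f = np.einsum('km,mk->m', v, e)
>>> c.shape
(5, 2)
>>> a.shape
(11, 11)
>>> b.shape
(11, 5)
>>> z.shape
(5, 5)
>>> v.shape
(5, 5)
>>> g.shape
(5, 2)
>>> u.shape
(11, 2)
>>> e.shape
(5, 5)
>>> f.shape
(5,)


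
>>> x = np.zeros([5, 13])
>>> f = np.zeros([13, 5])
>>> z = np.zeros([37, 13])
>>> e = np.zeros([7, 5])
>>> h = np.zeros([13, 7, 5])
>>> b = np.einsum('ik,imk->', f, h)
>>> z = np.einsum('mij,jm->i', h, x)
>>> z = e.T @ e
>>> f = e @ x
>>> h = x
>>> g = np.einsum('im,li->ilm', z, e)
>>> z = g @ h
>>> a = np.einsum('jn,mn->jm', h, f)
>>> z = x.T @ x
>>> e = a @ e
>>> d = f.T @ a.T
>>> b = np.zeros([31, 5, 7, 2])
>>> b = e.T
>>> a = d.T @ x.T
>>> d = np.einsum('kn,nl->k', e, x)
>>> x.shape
(5, 13)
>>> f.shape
(7, 13)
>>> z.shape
(13, 13)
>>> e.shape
(5, 5)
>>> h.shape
(5, 13)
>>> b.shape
(5, 5)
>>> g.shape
(5, 7, 5)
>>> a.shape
(5, 5)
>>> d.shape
(5,)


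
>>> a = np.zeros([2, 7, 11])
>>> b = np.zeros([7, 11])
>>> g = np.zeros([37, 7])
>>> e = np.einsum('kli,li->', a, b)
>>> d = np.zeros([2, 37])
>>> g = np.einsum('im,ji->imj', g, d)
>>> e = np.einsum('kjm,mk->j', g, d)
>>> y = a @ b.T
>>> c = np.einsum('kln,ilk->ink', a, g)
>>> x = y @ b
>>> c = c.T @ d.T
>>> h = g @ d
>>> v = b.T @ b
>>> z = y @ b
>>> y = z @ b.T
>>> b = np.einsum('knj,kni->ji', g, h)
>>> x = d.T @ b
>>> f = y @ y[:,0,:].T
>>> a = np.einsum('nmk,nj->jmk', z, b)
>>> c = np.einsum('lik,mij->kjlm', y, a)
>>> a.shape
(37, 7, 11)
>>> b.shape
(2, 37)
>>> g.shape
(37, 7, 2)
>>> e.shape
(7,)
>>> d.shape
(2, 37)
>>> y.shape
(2, 7, 7)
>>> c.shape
(7, 11, 2, 37)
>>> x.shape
(37, 37)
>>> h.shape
(37, 7, 37)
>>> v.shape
(11, 11)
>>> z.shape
(2, 7, 11)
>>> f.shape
(2, 7, 2)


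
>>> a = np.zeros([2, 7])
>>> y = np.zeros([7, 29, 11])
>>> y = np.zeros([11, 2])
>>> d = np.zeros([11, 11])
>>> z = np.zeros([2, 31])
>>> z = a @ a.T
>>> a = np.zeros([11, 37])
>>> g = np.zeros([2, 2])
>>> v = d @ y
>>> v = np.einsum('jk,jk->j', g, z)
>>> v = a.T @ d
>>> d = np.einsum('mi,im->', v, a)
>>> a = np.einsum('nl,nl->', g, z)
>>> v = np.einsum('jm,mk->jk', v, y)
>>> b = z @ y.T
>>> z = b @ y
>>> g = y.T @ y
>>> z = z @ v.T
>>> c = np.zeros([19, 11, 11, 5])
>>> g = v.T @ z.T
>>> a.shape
()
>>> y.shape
(11, 2)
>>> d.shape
()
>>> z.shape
(2, 37)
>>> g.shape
(2, 2)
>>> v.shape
(37, 2)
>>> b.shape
(2, 11)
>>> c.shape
(19, 11, 11, 5)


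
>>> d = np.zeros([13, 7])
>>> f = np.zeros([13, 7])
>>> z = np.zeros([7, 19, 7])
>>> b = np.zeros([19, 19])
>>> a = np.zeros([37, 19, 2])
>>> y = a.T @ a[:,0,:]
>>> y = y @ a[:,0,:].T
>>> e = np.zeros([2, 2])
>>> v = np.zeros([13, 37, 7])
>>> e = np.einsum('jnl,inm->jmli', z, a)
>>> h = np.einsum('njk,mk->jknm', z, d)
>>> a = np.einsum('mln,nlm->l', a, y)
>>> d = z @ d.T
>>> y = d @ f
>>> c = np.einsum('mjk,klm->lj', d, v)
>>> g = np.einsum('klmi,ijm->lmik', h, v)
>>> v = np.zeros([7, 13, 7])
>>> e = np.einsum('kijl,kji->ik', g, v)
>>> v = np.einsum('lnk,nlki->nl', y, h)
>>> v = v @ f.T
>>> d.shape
(7, 19, 13)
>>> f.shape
(13, 7)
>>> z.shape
(7, 19, 7)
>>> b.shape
(19, 19)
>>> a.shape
(19,)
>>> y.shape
(7, 19, 7)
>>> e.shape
(7, 7)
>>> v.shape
(19, 13)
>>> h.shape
(19, 7, 7, 13)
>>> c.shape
(37, 19)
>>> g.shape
(7, 7, 13, 19)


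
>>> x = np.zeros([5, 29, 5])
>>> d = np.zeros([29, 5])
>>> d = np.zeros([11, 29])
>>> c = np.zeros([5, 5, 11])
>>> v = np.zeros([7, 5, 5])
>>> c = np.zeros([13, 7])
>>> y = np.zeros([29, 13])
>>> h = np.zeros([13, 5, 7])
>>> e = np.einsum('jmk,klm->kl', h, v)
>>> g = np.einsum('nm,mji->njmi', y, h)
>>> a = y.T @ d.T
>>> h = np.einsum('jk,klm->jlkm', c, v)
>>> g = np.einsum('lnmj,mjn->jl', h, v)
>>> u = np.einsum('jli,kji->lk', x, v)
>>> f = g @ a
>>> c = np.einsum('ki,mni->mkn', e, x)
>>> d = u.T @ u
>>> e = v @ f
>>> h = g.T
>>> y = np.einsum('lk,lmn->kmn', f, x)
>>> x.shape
(5, 29, 5)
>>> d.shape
(7, 7)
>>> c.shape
(5, 7, 29)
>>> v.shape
(7, 5, 5)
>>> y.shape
(11, 29, 5)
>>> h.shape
(13, 5)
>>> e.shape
(7, 5, 11)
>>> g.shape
(5, 13)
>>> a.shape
(13, 11)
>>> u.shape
(29, 7)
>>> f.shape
(5, 11)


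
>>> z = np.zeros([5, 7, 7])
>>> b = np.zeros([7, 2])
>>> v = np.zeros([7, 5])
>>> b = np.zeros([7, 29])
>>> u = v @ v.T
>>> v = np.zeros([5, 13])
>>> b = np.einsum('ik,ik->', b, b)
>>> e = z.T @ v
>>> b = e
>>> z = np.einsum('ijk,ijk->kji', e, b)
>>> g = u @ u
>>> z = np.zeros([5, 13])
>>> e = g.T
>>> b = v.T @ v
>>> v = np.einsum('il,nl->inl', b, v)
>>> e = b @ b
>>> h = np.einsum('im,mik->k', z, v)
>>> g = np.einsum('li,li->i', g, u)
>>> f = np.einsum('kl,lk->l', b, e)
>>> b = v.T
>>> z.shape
(5, 13)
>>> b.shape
(13, 5, 13)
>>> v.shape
(13, 5, 13)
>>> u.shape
(7, 7)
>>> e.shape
(13, 13)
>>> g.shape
(7,)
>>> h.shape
(13,)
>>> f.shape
(13,)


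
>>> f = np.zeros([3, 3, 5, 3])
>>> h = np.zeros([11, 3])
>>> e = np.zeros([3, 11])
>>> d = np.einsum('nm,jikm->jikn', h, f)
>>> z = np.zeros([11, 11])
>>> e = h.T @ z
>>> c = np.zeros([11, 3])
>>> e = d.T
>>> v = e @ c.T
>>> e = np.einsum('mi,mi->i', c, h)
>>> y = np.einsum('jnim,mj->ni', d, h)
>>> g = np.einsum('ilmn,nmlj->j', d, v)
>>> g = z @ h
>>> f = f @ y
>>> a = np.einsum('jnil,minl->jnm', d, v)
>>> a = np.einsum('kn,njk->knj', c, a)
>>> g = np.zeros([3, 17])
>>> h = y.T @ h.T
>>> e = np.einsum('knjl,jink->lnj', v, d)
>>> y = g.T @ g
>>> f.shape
(3, 3, 5, 5)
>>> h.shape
(5, 11)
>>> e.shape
(11, 5, 3)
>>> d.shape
(3, 3, 5, 11)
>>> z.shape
(11, 11)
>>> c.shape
(11, 3)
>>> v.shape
(11, 5, 3, 11)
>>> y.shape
(17, 17)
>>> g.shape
(3, 17)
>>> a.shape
(11, 3, 3)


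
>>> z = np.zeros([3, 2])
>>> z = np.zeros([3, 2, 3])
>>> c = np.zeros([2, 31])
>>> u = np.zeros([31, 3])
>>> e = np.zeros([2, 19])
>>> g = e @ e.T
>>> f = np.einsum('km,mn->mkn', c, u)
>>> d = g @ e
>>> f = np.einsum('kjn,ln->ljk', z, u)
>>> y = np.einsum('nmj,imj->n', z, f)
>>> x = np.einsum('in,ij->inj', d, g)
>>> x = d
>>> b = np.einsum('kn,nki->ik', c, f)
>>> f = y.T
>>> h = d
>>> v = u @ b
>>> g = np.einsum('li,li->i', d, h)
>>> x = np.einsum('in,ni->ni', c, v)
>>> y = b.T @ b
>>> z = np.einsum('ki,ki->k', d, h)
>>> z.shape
(2,)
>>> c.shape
(2, 31)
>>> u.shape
(31, 3)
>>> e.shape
(2, 19)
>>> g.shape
(19,)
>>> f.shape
(3,)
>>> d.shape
(2, 19)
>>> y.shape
(2, 2)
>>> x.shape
(31, 2)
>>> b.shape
(3, 2)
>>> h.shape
(2, 19)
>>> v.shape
(31, 2)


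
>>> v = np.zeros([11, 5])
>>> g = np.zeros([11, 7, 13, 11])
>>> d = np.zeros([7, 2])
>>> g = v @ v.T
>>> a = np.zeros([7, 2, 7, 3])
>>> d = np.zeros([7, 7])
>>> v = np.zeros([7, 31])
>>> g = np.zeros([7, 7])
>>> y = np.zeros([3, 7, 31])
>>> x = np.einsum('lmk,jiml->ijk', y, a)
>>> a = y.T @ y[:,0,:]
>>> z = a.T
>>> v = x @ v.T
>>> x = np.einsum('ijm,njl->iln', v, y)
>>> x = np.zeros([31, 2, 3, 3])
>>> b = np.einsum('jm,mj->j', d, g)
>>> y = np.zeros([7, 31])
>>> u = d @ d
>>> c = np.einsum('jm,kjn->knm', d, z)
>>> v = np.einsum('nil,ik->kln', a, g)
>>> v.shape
(7, 31, 31)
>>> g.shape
(7, 7)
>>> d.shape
(7, 7)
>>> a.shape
(31, 7, 31)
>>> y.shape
(7, 31)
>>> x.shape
(31, 2, 3, 3)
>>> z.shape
(31, 7, 31)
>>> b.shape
(7,)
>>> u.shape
(7, 7)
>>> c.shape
(31, 31, 7)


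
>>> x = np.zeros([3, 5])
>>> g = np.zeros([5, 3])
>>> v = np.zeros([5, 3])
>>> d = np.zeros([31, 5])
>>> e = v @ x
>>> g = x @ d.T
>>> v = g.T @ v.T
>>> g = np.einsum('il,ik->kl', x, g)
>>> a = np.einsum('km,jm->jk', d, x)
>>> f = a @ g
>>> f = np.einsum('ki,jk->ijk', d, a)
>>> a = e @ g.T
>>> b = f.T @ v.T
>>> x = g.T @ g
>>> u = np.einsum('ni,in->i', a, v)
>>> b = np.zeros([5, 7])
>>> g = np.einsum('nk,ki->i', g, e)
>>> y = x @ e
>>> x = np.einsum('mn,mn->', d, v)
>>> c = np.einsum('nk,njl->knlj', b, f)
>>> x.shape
()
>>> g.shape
(5,)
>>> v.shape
(31, 5)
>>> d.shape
(31, 5)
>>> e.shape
(5, 5)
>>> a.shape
(5, 31)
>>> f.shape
(5, 3, 31)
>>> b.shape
(5, 7)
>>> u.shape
(31,)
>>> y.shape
(5, 5)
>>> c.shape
(7, 5, 31, 3)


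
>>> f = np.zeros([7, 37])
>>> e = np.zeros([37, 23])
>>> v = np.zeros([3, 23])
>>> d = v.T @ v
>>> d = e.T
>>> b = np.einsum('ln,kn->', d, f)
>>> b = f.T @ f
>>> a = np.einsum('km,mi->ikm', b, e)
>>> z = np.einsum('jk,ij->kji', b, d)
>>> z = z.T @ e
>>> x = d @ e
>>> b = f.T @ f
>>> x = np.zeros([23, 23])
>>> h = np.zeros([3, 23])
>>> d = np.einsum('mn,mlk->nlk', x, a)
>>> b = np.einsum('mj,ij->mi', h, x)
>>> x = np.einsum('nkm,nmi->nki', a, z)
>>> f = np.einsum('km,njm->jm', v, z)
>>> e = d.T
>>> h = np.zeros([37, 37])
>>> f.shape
(37, 23)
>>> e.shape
(37, 37, 23)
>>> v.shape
(3, 23)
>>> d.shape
(23, 37, 37)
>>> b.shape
(3, 23)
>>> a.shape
(23, 37, 37)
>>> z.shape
(23, 37, 23)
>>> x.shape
(23, 37, 23)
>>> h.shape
(37, 37)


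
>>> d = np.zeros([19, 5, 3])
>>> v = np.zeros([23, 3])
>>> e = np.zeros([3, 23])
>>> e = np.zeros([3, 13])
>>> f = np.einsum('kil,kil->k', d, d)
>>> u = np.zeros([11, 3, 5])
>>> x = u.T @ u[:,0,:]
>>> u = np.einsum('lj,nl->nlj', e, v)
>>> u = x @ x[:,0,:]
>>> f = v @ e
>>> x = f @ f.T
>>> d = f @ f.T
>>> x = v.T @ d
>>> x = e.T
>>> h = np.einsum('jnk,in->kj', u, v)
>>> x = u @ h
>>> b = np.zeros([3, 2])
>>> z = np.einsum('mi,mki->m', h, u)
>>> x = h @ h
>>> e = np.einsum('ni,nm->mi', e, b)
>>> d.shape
(23, 23)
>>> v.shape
(23, 3)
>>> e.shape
(2, 13)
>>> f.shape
(23, 13)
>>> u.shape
(5, 3, 5)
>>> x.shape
(5, 5)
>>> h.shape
(5, 5)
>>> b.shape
(3, 2)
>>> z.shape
(5,)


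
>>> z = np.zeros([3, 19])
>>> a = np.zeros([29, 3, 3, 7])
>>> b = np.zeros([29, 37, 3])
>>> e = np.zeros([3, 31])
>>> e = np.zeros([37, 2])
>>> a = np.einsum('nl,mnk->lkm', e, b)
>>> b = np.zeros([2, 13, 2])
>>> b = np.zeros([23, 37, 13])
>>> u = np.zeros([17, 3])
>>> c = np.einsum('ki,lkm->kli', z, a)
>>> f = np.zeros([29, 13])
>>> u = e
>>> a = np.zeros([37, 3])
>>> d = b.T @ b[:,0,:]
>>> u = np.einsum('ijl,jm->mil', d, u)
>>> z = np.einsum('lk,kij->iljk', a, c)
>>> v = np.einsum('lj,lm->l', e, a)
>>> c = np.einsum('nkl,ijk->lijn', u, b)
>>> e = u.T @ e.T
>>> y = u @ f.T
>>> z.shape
(2, 37, 19, 3)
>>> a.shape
(37, 3)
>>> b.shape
(23, 37, 13)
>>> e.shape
(13, 13, 37)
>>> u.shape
(2, 13, 13)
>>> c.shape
(13, 23, 37, 2)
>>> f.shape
(29, 13)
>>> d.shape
(13, 37, 13)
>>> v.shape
(37,)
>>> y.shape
(2, 13, 29)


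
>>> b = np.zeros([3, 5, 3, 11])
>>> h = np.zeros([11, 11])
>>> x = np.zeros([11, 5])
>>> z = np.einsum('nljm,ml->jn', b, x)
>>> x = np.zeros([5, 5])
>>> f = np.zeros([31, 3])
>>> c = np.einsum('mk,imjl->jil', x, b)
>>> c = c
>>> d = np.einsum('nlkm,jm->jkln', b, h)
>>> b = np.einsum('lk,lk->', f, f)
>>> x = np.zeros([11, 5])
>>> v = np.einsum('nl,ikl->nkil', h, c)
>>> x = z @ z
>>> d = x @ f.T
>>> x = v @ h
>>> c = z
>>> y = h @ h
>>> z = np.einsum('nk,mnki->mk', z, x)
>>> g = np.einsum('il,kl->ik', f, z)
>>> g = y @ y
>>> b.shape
()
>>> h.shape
(11, 11)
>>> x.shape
(11, 3, 3, 11)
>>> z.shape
(11, 3)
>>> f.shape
(31, 3)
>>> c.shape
(3, 3)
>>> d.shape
(3, 31)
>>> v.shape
(11, 3, 3, 11)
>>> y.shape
(11, 11)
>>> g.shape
(11, 11)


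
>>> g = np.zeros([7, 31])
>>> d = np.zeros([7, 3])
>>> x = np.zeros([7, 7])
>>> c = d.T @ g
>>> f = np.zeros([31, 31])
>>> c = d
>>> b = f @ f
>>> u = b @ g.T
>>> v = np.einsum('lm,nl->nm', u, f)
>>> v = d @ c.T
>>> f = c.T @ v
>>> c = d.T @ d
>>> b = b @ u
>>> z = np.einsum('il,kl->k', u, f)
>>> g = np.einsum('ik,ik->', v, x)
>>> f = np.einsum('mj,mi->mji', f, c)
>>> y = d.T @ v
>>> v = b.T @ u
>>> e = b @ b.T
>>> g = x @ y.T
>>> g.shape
(7, 3)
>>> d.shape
(7, 3)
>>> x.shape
(7, 7)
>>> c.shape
(3, 3)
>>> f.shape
(3, 7, 3)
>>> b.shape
(31, 7)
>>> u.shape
(31, 7)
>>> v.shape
(7, 7)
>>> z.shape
(3,)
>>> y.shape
(3, 7)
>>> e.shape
(31, 31)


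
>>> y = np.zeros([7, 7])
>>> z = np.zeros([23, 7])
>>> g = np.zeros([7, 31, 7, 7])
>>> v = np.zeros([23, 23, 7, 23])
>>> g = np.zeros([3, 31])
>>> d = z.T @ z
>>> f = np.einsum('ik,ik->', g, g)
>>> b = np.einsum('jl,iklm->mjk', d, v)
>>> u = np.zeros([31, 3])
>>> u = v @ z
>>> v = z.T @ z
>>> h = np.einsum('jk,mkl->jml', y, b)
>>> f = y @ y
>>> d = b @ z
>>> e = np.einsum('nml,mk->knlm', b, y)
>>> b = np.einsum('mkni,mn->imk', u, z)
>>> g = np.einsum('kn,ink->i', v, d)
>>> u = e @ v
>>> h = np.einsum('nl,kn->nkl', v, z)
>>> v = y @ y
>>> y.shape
(7, 7)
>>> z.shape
(23, 7)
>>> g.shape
(23,)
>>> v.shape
(7, 7)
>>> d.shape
(23, 7, 7)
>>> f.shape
(7, 7)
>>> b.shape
(7, 23, 23)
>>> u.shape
(7, 23, 23, 7)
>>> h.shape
(7, 23, 7)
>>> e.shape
(7, 23, 23, 7)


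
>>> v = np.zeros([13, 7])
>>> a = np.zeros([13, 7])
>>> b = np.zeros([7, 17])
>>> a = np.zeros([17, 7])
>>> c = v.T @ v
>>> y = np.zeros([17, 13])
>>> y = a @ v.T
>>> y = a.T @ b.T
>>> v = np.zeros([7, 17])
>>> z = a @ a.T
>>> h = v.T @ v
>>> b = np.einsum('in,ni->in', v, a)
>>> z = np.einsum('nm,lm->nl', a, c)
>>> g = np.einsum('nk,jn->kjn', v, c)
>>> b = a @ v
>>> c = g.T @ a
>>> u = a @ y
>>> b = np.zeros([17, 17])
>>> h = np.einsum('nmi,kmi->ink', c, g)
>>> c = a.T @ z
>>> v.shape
(7, 17)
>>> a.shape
(17, 7)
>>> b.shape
(17, 17)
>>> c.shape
(7, 7)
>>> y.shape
(7, 7)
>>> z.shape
(17, 7)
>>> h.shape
(7, 7, 17)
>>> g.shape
(17, 7, 7)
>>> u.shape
(17, 7)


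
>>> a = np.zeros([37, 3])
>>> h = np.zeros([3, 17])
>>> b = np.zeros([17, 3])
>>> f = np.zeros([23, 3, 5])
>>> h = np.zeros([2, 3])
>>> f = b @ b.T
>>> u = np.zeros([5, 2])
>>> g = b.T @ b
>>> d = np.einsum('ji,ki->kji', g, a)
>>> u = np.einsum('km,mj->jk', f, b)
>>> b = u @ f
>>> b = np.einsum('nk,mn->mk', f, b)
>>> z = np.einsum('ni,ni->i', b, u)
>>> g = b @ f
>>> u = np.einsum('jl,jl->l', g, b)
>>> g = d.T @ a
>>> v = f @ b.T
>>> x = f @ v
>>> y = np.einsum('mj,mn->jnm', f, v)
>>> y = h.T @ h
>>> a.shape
(37, 3)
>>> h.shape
(2, 3)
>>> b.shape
(3, 17)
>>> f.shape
(17, 17)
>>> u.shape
(17,)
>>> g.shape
(3, 3, 3)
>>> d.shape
(37, 3, 3)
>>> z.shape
(17,)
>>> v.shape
(17, 3)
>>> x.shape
(17, 3)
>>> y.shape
(3, 3)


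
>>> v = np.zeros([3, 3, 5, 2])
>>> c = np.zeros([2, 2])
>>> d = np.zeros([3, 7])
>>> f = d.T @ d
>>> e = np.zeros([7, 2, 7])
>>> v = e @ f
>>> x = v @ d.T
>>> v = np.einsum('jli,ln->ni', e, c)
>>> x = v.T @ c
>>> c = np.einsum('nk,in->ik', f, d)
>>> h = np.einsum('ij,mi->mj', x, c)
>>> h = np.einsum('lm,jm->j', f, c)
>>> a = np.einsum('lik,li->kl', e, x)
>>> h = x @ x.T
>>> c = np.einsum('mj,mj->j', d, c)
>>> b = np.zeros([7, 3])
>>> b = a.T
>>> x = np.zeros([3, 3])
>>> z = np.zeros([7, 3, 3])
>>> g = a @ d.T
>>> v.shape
(2, 7)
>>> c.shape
(7,)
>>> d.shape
(3, 7)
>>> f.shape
(7, 7)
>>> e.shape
(7, 2, 7)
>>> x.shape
(3, 3)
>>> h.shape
(7, 7)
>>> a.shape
(7, 7)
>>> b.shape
(7, 7)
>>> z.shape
(7, 3, 3)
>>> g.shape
(7, 3)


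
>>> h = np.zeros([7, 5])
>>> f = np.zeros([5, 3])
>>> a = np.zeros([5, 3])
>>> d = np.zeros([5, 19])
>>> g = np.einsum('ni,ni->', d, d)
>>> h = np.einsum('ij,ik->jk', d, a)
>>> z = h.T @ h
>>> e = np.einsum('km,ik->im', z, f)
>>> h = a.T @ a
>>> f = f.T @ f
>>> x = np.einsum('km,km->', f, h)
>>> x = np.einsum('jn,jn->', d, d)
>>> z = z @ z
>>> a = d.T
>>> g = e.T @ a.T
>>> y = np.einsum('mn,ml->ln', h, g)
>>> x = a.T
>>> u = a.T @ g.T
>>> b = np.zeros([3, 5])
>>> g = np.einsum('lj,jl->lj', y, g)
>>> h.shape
(3, 3)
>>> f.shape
(3, 3)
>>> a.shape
(19, 5)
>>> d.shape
(5, 19)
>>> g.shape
(19, 3)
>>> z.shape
(3, 3)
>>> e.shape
(5, 3)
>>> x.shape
(5, 19)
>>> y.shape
(19, 3)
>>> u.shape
(5, 3)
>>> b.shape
(3, 5)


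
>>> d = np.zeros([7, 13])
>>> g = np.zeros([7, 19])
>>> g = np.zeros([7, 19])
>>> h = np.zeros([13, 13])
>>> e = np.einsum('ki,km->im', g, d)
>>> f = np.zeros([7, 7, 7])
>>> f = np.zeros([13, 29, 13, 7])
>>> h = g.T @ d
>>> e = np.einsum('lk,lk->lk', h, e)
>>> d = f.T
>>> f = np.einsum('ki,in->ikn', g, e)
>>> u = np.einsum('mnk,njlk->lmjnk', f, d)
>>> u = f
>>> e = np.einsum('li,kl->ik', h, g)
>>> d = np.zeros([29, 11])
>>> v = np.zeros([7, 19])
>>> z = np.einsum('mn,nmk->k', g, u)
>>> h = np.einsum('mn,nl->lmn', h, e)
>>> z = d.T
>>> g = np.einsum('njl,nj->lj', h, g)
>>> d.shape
(29, 11)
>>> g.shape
(13, 19)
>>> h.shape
(7, 19, 13)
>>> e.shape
(13, 7)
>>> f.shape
(19, 7, 13)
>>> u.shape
(19, 7, 13)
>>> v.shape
(7, 19)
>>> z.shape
(11, 29)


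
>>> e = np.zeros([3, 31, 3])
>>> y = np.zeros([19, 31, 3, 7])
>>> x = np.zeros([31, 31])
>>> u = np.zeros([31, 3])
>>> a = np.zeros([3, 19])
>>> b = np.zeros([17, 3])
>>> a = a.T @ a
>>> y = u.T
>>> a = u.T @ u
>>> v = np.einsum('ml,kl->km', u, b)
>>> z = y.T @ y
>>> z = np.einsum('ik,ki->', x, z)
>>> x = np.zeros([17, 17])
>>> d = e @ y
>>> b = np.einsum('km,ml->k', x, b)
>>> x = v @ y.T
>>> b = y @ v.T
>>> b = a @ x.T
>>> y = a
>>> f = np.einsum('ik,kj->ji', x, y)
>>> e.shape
(3, 31, 3)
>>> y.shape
(3, 3)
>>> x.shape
(17, 3)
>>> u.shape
(31, 3)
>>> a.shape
(3, 3)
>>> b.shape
(3, 17)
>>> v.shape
(17, 31)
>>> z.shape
()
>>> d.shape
(3, 31, 31)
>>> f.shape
(3, 17)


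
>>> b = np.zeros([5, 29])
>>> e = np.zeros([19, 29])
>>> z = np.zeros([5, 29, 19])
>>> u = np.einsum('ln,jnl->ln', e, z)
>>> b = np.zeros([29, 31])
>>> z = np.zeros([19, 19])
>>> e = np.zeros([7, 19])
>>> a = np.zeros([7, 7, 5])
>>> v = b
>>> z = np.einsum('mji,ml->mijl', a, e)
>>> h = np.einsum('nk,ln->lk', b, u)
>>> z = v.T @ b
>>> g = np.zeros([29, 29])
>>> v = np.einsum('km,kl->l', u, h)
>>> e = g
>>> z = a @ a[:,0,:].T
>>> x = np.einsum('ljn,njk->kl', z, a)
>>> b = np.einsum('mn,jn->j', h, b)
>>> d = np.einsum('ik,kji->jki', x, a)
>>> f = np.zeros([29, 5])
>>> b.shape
(29,)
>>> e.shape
(29, 29)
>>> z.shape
(7, 7, 7)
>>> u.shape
(19, 29)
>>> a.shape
(7, 7, 5)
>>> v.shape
(31,)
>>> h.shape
(19, 31)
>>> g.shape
(29, 29)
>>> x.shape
(5, 7)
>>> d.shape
(7, 7, 5)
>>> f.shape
(29, 5)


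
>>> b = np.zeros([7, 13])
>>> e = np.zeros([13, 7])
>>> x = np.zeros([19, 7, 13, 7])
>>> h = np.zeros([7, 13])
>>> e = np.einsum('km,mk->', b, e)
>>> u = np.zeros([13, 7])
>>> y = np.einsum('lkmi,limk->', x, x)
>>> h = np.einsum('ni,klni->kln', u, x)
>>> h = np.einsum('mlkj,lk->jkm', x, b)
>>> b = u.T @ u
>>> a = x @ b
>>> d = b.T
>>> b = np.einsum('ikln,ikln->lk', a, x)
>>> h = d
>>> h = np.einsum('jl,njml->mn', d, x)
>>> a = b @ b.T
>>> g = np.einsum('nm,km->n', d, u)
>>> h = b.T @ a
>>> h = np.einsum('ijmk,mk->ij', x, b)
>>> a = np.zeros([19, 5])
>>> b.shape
(13, 7)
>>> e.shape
()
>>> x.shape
(19, 7, 13, 7)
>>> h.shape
(19, 7)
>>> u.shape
(13, 7)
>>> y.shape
()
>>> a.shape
(19, 5)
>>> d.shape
(7, 7)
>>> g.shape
(7,)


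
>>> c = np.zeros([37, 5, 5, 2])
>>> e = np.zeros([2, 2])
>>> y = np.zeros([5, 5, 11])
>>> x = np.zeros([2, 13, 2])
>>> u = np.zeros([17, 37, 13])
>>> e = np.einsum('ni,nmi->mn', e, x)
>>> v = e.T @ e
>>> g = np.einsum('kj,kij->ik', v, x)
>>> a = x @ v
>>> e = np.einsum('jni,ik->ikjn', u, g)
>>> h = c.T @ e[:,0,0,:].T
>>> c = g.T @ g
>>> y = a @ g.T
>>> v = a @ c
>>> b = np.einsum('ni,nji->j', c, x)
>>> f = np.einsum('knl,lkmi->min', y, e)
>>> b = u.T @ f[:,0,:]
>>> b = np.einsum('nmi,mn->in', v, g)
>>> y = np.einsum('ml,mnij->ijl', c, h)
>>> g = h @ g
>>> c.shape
(2, 2)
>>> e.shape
(13, 2, 17, 37)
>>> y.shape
(5, 13, 2)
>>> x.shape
(2, 13, 2)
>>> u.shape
(17, 37, 13)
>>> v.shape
(2, 13, 2)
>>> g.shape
(2, 5, 5, 2)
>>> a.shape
(2, 13, 2)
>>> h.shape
(2, 5, 5, 13)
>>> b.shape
(2, 2)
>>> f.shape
(17, 37, 13)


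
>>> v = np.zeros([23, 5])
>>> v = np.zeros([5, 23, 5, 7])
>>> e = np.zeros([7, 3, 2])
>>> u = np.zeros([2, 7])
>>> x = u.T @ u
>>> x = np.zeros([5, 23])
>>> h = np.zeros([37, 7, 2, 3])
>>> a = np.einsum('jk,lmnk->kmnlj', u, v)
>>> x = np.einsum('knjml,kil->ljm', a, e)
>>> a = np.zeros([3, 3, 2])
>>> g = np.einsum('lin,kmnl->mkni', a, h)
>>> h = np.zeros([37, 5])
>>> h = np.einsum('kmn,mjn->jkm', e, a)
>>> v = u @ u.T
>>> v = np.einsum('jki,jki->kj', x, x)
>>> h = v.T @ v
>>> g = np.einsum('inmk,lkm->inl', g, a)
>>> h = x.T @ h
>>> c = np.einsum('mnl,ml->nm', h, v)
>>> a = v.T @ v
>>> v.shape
(5, 2)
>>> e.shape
(7, 3, 2)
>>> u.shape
(2, 7)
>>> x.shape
(2, 5, 5)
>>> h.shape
(5, 5, 2)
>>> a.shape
(2, 2)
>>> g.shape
(7, 37, 3)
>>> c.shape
(5, 5)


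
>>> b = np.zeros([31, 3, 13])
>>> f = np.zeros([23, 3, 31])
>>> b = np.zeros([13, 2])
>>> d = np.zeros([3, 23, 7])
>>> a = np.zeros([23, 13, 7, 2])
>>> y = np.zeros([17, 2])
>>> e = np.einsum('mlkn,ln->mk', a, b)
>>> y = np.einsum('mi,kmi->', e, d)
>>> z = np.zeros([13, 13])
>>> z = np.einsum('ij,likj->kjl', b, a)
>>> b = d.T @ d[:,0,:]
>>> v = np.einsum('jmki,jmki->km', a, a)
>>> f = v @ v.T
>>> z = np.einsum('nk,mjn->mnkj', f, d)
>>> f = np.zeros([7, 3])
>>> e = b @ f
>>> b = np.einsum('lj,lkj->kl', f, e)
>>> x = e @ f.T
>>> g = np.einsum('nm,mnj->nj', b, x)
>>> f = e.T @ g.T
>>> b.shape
(23, 7)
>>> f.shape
(3, 23, 23)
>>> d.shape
(3, 23, 7)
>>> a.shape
(23, 13, 7, 2)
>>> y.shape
()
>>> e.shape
(7, 23, 3)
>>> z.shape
(3, 7, 7, 23)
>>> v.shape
(7, 13)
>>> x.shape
(7, 23, 7)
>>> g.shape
(23, 7)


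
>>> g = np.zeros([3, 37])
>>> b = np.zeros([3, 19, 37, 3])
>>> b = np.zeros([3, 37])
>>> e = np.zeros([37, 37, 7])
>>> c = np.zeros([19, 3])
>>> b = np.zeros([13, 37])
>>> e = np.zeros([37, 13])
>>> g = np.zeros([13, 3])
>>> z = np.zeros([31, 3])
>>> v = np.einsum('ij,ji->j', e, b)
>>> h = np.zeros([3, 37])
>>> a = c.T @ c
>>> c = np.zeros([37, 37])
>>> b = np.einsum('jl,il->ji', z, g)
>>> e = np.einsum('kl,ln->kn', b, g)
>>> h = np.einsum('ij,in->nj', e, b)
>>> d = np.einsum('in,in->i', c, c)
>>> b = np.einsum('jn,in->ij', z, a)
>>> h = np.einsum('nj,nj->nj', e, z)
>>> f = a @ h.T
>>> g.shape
(13, 3)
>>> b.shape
(3, 31)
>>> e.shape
(31, 3)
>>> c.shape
(37, 37)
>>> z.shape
(31, 3)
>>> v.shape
(13,)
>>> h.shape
(31, 3)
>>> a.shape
(3, 3)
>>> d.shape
(37,)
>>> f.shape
(3, 31)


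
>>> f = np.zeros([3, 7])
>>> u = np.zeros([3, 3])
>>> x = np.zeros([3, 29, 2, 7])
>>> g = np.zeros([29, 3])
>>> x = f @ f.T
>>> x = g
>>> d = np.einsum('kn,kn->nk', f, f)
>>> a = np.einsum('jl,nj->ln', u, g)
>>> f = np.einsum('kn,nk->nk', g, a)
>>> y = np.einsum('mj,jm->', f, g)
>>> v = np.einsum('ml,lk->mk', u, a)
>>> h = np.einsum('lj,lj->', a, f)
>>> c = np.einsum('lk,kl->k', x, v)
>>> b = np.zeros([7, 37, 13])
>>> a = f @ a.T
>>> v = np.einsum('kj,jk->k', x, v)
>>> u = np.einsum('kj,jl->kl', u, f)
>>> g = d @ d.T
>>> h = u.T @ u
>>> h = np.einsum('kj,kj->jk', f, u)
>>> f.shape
(3, 29)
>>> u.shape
(3, 29)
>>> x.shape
(29, 3)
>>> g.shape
(7, 7)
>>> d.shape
(7, 3)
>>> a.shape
(3, 3)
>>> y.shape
()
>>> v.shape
(29,)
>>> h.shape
(29, 3)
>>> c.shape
(3,)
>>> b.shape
(7, 37, 13)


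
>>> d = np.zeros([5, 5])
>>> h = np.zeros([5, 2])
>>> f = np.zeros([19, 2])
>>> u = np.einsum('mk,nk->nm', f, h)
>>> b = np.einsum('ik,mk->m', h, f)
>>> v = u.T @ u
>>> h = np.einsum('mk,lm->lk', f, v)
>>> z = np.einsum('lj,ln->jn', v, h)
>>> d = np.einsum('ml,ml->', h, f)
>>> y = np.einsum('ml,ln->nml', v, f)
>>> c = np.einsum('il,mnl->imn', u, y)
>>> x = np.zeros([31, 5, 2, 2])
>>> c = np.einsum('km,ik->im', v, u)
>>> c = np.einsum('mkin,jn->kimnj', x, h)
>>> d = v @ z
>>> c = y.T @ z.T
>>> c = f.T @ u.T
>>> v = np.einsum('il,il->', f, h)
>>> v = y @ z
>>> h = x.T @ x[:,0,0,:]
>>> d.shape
(19, 2)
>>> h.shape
(2, 2, 5, 2)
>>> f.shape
(19, 2)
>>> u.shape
(5, 19)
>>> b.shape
(19,)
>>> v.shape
(2, 19, 2)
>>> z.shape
(19, 2)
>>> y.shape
(2, 19, 19)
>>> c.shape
(2, 5)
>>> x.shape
(31, 5, 2, 2)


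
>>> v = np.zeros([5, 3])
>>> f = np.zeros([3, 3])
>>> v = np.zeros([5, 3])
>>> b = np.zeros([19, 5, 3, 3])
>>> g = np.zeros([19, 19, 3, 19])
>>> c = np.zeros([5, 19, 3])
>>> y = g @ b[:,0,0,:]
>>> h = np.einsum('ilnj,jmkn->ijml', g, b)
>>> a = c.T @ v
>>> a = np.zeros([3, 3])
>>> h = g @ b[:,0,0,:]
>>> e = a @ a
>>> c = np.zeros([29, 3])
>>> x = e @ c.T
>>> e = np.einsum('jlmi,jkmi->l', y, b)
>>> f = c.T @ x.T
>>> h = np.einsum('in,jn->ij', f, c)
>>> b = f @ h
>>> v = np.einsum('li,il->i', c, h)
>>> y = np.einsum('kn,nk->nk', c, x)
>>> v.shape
(3,)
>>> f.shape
(3, 3)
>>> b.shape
(3, 29)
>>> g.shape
(19, 19, 3, 19)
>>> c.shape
(29, 3)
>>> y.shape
(3, 29)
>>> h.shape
(3, 29)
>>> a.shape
(3, 3)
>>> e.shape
(19,)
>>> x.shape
(3, 29)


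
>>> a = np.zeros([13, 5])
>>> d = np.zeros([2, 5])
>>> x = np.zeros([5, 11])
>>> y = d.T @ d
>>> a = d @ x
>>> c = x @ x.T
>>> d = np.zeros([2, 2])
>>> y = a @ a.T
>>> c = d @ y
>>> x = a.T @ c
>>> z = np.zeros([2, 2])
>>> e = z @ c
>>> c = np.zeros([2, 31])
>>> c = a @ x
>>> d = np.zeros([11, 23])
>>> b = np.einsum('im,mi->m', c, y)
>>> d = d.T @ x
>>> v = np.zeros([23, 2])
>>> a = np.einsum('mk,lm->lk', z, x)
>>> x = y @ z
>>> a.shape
(11, 2)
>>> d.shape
(23, 2)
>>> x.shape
(2, 2)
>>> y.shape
(2, 2)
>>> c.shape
(2, 2)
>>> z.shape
(2, 2)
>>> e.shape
(2, 2)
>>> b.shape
(2,)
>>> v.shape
(23, 2)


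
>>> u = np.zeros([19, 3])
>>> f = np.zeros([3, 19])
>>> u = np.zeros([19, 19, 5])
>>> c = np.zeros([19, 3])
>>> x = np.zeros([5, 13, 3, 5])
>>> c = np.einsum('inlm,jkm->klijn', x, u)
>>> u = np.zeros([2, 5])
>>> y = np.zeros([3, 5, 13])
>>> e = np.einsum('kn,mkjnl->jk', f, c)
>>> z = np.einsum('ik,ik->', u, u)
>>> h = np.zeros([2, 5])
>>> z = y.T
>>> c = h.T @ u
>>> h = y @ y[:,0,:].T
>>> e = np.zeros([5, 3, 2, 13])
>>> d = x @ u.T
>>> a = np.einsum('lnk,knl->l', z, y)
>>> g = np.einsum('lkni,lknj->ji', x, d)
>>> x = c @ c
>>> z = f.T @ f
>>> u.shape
(2, 5)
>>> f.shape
(3, 19)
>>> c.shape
(5, 5)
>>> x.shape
(5, 5)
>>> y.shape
(3, 5, 13)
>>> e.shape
(5, 3, 2, 13)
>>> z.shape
(19, 19)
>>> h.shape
(3, 5, 3)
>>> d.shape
(5, 13, 3, 2)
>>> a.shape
(13,)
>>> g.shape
(2, 5)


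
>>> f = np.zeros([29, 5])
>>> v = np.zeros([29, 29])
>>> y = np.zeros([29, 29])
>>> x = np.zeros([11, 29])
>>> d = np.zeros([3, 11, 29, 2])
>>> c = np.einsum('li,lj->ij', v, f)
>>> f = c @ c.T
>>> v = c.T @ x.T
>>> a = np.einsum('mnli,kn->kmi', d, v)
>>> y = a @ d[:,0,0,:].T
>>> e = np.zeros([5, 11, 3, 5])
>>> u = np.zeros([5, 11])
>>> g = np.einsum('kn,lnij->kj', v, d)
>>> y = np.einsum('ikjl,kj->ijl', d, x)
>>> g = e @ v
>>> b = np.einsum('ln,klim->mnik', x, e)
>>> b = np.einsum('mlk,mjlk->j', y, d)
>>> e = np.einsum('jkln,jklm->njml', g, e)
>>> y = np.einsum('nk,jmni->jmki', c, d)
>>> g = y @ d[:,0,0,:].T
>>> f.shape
(29, 29)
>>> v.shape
(5, 11)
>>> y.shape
(3, 11, 5, 2)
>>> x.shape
(11, 29)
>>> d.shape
(3, 11, 29, 2)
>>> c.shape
(29, 5)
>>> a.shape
(5, 3, 2)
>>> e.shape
(11, 5, 5, 3)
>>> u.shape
(5, 11)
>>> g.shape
(3, 11, 5, 3)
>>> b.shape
(11,)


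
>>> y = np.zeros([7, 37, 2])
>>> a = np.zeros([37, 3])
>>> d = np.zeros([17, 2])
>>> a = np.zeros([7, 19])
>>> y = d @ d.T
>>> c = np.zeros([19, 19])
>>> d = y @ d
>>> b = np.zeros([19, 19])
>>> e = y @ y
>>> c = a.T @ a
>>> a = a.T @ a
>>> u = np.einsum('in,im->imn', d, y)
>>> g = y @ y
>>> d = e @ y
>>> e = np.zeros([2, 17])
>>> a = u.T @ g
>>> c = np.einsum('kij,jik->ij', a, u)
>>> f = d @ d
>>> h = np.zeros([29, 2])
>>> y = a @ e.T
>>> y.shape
(2, 17, 2)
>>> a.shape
(2, 17, 17)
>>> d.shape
(17, 17)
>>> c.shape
(17, 17)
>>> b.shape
(19, 19)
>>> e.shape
(2, 17)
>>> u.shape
(17, 17, 2)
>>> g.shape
(17, 17)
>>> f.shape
(17, 17)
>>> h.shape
(29, 2)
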